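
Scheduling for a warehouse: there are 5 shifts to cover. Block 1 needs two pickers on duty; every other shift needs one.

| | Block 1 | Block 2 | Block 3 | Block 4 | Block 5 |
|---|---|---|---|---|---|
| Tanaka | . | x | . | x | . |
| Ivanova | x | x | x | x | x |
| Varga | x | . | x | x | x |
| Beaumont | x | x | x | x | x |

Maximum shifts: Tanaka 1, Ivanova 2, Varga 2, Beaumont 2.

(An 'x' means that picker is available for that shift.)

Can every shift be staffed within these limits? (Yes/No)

Yes

One valid schedule: Block 1→Ivanova+Varga, Block 2→Tanaka, Block 3→Ivanova, Block 4→Beaumont, Block 5→Varga.
Loads: Tanaka 1/1, Ivanova 2/2, Varga 2/2, Beaumont 1/2 — all within limits.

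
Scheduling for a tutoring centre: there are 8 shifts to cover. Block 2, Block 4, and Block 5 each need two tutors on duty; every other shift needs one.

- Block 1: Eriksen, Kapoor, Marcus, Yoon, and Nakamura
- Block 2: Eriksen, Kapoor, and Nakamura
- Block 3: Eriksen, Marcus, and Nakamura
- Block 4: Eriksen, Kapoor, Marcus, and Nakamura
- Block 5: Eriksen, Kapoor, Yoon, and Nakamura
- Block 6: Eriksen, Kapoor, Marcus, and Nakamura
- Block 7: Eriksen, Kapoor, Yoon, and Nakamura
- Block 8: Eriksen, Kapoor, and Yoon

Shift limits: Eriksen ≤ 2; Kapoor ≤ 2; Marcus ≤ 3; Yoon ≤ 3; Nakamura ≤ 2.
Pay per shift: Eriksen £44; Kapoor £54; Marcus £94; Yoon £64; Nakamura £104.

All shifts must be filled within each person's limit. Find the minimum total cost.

£774

Picking the cheapest available tutor for each shift independently would cost £514, but that ignores the shift limits.
An optimal schedule: Block 1→Marcus, Block 2→Eriksen+Kapoor, Block 3→Eriksen, Block 4→Kapoor+Marcus, Block 5→Yoon+Nakamura, Block 6→Marcus, Block 7→Yoon, Block 8→Yoon.
Total: 94 + 44 + 54 + 44 + 54 + 94 + 64 + 104 + 94 + 64 + 64 = £774.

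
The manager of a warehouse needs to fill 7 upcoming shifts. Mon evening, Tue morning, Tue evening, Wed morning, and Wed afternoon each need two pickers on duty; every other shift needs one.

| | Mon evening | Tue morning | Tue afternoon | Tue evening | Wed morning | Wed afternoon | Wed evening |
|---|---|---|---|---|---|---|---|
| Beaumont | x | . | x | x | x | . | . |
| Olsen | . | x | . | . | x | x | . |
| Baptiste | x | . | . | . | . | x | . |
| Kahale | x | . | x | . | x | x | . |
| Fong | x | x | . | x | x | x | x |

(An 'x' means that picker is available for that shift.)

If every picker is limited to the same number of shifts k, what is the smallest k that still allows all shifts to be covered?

3

With 5 pickers and 12 worker-slots to fill, someone must work at least ⌈12/5⌉ = 3 shifts, so k ≥ 3.
k = 3 works: Mon evening→Beaumont+Baptiste, Tue morning→Olsen+Fong, Tue afternoon→Beaumont, Tue evening→Beaumont+Fong, Wed morning→Olsen+Kahale, Wed afternoon→Olsen+Baptiste, Wed evening→Fong.
Loads: Beaumont 3, Olsen 3, Baptiste 2, Kahale 1, Fong 3 — all ≤ 3.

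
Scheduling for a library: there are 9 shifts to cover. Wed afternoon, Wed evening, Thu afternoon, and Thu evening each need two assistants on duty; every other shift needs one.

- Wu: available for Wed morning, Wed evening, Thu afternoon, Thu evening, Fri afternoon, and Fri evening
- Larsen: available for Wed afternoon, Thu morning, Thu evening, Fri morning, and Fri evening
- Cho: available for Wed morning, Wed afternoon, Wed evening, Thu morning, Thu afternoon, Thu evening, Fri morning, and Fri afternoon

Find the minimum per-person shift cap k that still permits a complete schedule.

With 3 assistants and 13 worker-slots to fill, someone must work at least ⌈13/3⌉ = 5 shifts, so k ≥ 5.
k = 5 works: Wed morning→Wu, Wed afternoon→Larsen+Cho, Wed evening→Wu+Cho, Thu morning→Larsen, Thu afternoon→Wu+Cho, Thu evening→Larsen+Cho, Fri morning→Larsen, Fri afternoon→Wu, Fri evening→Wu.
Loads: Wu 5, Larsen 4, Cho 4 — all ≤ 5.

5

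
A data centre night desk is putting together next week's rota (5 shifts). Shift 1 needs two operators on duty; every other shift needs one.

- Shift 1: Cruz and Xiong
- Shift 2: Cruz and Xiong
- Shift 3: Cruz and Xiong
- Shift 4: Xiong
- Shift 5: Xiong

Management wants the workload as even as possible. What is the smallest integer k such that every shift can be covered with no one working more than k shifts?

With 2 operators and 6 worker-slots to fill, someone must work at least ⌈6/2⌉ = 3 shifts, so k ≥ 3.
k = 3 works: Shift 1→Cruz+Xiong, Shift 2→Cruz, Shift 3→Cruz, Shift 4→Xiong, Shift 5→Xiong.
Loads: Cruz 3, Xiong 3 — all ≤ 3.

3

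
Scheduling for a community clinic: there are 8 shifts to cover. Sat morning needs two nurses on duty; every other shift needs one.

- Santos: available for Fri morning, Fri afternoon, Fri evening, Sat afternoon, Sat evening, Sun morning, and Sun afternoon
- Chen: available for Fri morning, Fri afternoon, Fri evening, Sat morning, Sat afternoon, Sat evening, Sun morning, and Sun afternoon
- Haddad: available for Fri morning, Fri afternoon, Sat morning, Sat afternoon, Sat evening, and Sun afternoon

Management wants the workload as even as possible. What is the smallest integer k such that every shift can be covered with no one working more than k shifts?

With 3 nurses and 9 worker-slots to fill, someone must work at least ⌈9/3⌉ = 3 shifts, so k ≥ 3.
k = 3 works: Fri morning→Santos, Fri afternoon→Chen, Fri evening→Santos, Sat morning→Chen+Haddad, Sat afternoon→Chen, Sat evening→Haddad, Sun morning→Santos, Sun afternoon→Haddad.
Loads: Santos 3, Chen 3, Haddad 3 — all ≤ 3.

3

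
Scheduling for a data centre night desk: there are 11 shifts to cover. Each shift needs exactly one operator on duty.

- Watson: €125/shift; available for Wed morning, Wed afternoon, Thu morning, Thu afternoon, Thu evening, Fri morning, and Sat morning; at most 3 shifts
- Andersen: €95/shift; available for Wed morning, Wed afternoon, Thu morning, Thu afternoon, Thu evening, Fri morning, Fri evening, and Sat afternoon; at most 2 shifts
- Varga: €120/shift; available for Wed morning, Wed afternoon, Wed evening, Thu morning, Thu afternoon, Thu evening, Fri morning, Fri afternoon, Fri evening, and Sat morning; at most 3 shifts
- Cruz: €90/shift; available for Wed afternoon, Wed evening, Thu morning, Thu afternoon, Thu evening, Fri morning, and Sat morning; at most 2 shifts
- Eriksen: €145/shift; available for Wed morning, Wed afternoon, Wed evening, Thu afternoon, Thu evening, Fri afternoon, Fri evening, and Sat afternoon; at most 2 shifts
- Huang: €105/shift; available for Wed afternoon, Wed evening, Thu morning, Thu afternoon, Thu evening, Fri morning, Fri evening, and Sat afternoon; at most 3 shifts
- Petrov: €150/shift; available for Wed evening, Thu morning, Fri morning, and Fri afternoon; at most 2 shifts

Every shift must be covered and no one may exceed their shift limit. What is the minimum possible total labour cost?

Picking the cheapest available operator for each shift independently would cost €1035, but that ignores the shift limits.
An optimal schedule: Wed morning→Andersen, Wed afternoon→Huang, Wed evening→Cruz, Thu morning→Huang, Thu afternoon→Varga, Thu evening→Varga, Fri morning→Watson, Fri afternoon→Varga, Fri evening→Huang, Sat morning→Cruz, Sat afternoon→Andersen.
Total: 95 + 105 + 90 + 105 + 120 + 120 + 125 + 120 + 105 + 90 + 95 = €1170.

€1170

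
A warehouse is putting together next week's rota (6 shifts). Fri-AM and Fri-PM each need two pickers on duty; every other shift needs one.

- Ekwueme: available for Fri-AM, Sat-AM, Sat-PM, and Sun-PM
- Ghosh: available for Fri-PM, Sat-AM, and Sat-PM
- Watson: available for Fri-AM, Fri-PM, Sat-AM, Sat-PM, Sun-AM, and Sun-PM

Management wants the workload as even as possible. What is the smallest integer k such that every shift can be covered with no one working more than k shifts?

With 3 pickers and 8 worker-slots to fill, someone must work at least ⌈8/3⌉ = 3 shifts, so k ≥ 3.
k = 3 works: Fri-AM→Ekwueme+Watson, Fri-PM→Ghosh+Watson, Sat-AM→Ekwueme, Sat-PM→Ghosh, Sun-AM→Watson, Sun-PM→Ekwueme.
Loads: Ekwueme 3, Ghosh 2, Watson 3 — all ≤ 3.

3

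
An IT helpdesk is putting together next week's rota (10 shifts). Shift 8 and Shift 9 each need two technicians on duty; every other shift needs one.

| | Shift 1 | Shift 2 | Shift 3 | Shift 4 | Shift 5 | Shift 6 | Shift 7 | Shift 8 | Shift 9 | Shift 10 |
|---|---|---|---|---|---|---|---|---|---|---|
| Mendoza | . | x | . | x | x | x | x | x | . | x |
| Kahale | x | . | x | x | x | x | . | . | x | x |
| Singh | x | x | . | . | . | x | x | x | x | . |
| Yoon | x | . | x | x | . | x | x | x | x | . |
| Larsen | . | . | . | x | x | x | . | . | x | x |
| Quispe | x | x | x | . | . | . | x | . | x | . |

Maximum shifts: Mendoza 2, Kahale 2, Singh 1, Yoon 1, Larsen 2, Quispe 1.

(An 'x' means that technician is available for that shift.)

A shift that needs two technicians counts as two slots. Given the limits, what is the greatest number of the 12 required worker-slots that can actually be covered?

Total capacity across all technicians is 2+2+1+1+2+1 = 9, and 12 slots are needed, so at most 9 can be filled.
An assignment achieving 9: Shift 1→Quispe, Shift 2→Mendoza, Shift 3→Kahale, Shift 4→Larsen, Shift 5→Mendoza, Shift 6→Larsen, Shift 8→Singh+Yoon, Shift 10→Kahale.
Loads: Mendoza 2/2, Kahale 2/2, Singh 1/1, Yoon 1/1, Larsen 2/2, Quispe 1/1.

9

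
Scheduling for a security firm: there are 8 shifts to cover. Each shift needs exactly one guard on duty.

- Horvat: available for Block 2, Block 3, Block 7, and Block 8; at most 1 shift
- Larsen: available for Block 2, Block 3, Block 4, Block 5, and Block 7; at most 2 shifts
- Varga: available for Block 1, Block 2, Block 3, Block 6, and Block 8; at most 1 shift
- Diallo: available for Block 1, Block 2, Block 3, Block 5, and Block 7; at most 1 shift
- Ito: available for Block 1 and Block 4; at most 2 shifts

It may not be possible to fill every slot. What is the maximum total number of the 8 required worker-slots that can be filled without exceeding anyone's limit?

Total capacity across all guards is 1+2+1+1+2 = 7, and 8 slots are needed, so at most 7 can be filled.
An assignment achieving 7: Block 1→Ito, Block 2→Diallo, Block 4→Ito, Block 5→Larsen, Block 6→Varga, Block 7→Larsen, Block 8→Horvat.
Loads: Horvat 1/1, Larsen 2/2, Varga 1/1, Diallo 1/1, Ito 2/2.

7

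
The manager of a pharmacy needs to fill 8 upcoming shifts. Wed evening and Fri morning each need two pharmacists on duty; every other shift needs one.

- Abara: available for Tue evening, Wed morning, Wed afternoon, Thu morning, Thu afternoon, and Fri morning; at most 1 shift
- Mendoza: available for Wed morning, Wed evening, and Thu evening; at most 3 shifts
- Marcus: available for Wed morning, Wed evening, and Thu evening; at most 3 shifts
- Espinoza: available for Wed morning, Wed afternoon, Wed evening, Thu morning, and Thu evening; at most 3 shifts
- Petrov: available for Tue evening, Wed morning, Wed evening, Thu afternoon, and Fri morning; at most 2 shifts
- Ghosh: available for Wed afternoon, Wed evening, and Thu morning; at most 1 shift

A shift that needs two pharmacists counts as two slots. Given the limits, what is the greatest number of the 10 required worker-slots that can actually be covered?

9

Total capacity across all pharmacists is 1+3+3+3+2+1 = 13, and 10 slots are needed, so at most 10 can be filled.
Shifts {Tue evening, Thu afternoon, Fri morning} need 4 slots but only Abara and Petrov are available for them, supplying at most 3 — so at least 1 slot must go unfilled.
An assignment achieving 9: Tue evening→Abara, Wed morning→Mendoza, Wed afternoon→Espinoza, Wed evening→Mendoza+Marcus, Thu morning→Espinoza, Thu afternoon→Petrov, Thu evening→Mendoza, Fri morning→Petrov.
Loads: Abara 1/1, Mendoza 3/3, Marcus 1/3, Espinoza 2/3, Petrov 2/2, Ghosh 0/1.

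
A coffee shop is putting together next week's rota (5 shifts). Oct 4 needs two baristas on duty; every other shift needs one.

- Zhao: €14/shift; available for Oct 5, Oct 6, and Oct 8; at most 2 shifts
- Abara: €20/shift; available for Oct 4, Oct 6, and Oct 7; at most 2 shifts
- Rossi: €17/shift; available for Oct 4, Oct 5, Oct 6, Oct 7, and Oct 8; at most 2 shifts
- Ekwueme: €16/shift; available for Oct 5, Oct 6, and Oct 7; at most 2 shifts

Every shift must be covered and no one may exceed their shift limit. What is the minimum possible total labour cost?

€97

Oct 4 can only be covered by Abara and Rossi, so that assignment is forced.
Picking the cheapest available barista for each shift independently would cost €95, but that ignores the shift limits.
An optimal schedule: Oct 4→Rossi+Abara, Oct 5→Zhao, Oct 6→Ekwueme, Oct 7→Ekwueme, Oct 8→Zhao.
Total: 17 + 20 + 14 + 16 + 16 + 14 = €97.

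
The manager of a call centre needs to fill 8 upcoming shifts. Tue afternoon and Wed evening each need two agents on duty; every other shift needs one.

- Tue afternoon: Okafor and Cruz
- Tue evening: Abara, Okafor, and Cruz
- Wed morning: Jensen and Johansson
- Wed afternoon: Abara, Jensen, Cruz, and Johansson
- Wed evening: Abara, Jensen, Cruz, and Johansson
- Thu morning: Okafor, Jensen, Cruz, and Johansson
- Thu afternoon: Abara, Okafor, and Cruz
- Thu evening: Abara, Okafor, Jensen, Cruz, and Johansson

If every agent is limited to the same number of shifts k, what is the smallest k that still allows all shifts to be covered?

With 5 agents and 10 worker-slots to fill, someone must work at least ⌈10/5⌉ = 2 shifts, so k ≥ 2.
k = 2 works: Tue afternoon→Okafor+Cruz, Tue evening→Abara, Wed morning→Jensen, Wed afternoon→Jensen, Wed evening→Cruz+Johansson, Thu morning→Okafor, Thu afternoon→Abara, Thu evening→Johansson.
Loads: Abara 2, Okafor 2, Jensen 2, Cruz 2, Johansson 2 — all ≤ 2.

2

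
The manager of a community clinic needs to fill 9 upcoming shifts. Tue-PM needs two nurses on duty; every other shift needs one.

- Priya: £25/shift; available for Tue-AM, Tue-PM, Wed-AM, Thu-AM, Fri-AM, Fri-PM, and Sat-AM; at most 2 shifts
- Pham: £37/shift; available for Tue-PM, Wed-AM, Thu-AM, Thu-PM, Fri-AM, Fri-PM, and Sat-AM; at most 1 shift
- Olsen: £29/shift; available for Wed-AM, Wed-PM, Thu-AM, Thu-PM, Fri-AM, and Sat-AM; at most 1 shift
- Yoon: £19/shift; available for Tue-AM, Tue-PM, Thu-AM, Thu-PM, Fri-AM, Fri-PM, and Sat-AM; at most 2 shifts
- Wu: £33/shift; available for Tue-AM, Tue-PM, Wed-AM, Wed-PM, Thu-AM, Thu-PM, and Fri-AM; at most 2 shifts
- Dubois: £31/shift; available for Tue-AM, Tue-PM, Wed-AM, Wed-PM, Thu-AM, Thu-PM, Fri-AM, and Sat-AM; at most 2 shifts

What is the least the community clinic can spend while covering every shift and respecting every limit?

Picking the cheapest available nurse for each shift independently would cost £212, but that ignores the shift limits.
An optimal schedule: Tue-AM→Priya, Tue-PM→Wu+Dubois, Wed-AM→Pham, Wed-PM→Olsen, Thu-AM→Wu, Thu-PM→Yoon, Fri-AM→Dubois, Fri-PM→Priya, Sat-AM→Yoon.
Total: 25 + 33 + 31 + 37 + 29 + 33 + 19 + 31 + 25 + 19 = £282.

£282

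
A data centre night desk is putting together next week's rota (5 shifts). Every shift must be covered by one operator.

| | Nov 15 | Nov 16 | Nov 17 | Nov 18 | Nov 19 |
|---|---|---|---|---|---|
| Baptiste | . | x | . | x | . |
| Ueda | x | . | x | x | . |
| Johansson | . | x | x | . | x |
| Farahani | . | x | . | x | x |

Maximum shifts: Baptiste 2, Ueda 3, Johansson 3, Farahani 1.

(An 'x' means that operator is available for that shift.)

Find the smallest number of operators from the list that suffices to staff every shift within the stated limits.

2

5 slots to fill and no one can take more than 3, so at least ⌈5/3⌉ = 2 operators are needed.
Ueda and Johansson alone can cover everything: Nov 15→Ueda, Nov 16→Johansson, Nov 17→Ueda, Nov 18→Ueda, Nov 19→Johansson.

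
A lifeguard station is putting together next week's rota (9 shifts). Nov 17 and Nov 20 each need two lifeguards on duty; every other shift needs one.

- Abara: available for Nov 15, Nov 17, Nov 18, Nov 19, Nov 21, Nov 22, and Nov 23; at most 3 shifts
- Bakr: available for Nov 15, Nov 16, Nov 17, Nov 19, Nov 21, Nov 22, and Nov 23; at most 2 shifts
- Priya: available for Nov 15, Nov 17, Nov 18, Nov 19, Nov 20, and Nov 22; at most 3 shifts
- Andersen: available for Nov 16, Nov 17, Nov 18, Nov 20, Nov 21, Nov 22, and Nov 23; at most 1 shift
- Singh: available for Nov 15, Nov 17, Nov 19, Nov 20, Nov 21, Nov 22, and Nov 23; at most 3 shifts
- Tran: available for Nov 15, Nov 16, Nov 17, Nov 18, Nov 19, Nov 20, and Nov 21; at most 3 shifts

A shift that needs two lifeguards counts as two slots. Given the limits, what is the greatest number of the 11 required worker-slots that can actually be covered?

Total capacity across all lifeguards is 3+2+3+1+3+3 = 15, and 11 slots are needed, so at most 11 can be filled.
An assignment achieving 11: Nov 15→Abara, Nov 16→Bakr, Nov 17→Priya+Singh, Nov 18→Abara, Nov 19→Bakr, Nov 20→Priya+Andersen, Nov 21→Singh, Nov 22→Priya, Nov 23→Abara.
Loads: Abara 3/3, Bakr 2/2, Priya 3/3, Andersen 1/1, Singh 2/3, Tran 0/3.

11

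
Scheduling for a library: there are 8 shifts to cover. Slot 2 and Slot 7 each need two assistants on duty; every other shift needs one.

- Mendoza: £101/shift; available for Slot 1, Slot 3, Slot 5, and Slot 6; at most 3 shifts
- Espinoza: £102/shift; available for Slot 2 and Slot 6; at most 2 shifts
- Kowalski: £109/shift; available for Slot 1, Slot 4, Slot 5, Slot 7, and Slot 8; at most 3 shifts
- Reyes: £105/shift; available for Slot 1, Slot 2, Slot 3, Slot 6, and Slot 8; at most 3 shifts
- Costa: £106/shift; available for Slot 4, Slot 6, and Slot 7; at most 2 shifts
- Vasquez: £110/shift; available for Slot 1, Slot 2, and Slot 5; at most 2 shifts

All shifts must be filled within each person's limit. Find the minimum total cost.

Slot 7 can only be covered by Kowalski and Costa, so that assignment is forced.
Picking the cheapest available assistant for each shift independently would cost £1037, but that ignores the shift limits.
An optimal schedule: Slot 1→Mendoza, Slot 2→Espinoza+Reyes, Slot 3→Mendoza, Slot 4→Costa, Slot 5→Mendoza, Slot 6→Espinoza, Slot 7→Costa+Kowalski, Slot 8→Reyes.
Total: 101 + 102 + 105 + 101 + 106 + 101 + 102 + 106 + 109 + 105 = £1038.

£1038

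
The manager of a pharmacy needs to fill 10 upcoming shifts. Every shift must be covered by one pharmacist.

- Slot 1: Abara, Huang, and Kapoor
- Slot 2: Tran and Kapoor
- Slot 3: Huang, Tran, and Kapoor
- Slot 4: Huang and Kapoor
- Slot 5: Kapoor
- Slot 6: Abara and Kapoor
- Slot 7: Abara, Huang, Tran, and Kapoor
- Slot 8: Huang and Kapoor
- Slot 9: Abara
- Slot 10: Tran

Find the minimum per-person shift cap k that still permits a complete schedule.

With 4 pharmacists and 10 worker-slots to fill, someone must work at least ⌈10/4⌉ = 3 shifts, so k ≥ 3.
k = 3 works: Slot 1→Abara, Slot 2→Tran, Slot 3→Huang, Slot 4→Huang, Slot 5→Kapoor, Slot 6→Abara, Slot 7→Tran, Slot 8→Huang, Slot 9→Abara, Slot 10→Tran.
Loads: Abara 3, Huang 3, Tran 3, Kapoor 1 — all ≤ 3.

3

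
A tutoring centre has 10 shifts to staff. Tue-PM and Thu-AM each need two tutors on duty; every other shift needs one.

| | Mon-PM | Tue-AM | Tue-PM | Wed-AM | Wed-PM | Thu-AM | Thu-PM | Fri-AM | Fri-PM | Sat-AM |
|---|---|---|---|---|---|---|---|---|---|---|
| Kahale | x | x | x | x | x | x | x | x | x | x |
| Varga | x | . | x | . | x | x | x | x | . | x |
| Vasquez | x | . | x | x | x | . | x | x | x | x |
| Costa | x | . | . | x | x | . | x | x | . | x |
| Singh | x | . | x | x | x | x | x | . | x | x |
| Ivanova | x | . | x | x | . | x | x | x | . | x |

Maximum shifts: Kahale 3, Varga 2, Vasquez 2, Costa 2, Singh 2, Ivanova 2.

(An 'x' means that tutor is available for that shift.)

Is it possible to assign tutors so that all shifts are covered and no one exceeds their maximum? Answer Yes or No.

Yes

Tue-AM can only be covered by Kahale, so that assignment is forced.
One valid schedule: Mon-PM→Vasquez, Tue-AM→Kahale, Tue-PM→Singh+Ivanova, Wed-AM→Kahale, Wed-PM→Varga, Thu-AM→Singh+Ivanova, Thu-PM→Vasquez, Fri-AM→Varga, Fri-PM→Kahale, Sat-AM→Costa.
Loads: Kahale 3/3, Varga 2/2, Vasquez 2/2, Costa 1/2, Singh 2/2, Ivanova 2/2 — all within limits.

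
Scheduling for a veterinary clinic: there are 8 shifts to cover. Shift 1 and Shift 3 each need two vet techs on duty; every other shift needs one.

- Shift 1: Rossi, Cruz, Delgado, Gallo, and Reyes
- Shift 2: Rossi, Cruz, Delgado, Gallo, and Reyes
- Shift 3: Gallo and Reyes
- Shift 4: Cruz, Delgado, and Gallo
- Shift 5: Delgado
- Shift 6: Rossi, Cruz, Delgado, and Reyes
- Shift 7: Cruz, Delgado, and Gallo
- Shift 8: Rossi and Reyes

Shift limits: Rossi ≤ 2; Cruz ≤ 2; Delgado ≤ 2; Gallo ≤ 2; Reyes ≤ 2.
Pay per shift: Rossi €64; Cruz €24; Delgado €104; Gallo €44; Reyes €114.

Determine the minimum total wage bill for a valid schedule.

Shift 3 can only be covered by Gallo and Reyes, so that assignment is forced.
Shift 5 can only be covered by Delgado, so that assignment is forced.
Picking the cheapest available vet tech for each shift independently would cost €490, but that ignores the shift limits.
An optimal schedule: Shift 1→Gallo+Reyes, Shift 2→Delgado, Shift 3→Gallo+Reyes, Shift 4→Cruz, Shift 5→Delgado, Shift 6→Rossi, Shift 7→Cruz, Shift 8→Rossi.
Total: 44 + 114 + 104 + 44 + 114 + 24 + 104 + 64 + 24 + 64 = €700.

€700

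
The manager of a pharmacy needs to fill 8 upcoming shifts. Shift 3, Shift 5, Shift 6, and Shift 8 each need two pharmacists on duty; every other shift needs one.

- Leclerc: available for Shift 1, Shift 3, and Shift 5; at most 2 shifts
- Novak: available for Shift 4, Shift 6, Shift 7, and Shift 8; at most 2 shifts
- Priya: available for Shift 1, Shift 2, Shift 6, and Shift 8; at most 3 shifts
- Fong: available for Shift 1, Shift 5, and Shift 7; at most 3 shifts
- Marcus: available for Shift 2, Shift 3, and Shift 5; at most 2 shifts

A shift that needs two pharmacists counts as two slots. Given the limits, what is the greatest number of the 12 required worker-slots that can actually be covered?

11

Total capacity across all pharmacists is 2+2+3+3+2 = 12, and 12 slots are needed, so at most 12 can be filled.
Shifts {Shift 4, Shift 6, Shift 8} need 5 slots but only Novak and Priya are available for them, supplying at most 4 — so at least 1 slot must go unfilled.
An assignment achieving 11: Shift 1→Leclerc, Shift 2→Priya, Shift 3→Leclerc+Marcus, Shift 4→Novak, Shift 5→Fong+Marcus, Shift 6→Novak+Priya, Shift 7→Fong, Shift 8→Priya.
Loads: Leclerc 2/2, Novak 2/2, Priya 3/3, Fong 2/3, Marcus 2/2.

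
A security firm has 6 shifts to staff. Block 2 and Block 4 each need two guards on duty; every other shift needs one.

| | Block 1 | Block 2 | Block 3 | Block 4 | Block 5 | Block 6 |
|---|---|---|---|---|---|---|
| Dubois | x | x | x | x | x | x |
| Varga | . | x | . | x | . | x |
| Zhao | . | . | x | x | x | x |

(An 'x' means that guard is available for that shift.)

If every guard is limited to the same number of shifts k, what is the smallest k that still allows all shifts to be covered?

3

With 3 guards and 8 worker-slots to fill, someone must work at least ⌈8/3⌉ = 3 shifts, so k ≥ 3.
k = 3 works: Block 1→Dubois, Block 2→Dubois+Varga, Block 3→Dubois, Block 4→Varga+Zhao, Block 5→Zhao, Block 6→Varga.
Loads: Dubois 3, Varga 3, Zhao 2 — all ≤ 3.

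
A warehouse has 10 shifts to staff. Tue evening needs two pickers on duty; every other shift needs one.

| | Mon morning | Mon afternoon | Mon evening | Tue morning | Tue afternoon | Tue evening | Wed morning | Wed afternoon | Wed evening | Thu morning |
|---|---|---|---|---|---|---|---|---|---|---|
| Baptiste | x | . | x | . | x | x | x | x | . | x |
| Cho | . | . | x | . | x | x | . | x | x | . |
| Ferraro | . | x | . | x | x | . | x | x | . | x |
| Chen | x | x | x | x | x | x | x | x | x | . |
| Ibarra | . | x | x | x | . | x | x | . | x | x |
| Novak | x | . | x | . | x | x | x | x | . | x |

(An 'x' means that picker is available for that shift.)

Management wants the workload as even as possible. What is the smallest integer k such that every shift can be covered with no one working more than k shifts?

With 6 pickers and 11 worker-slots to fill, someone must work at least ⌈11/6⌉ = 2 shifts, so k ≥ 2.
k = 2 works: Mon morning→Baptiste, Mon afternoon→Ferraro, Mon evening→Cho, Tue morning→Ferraro, Tue afternoon→Chen, Tue evening→Ibarra+Novak, Wed morning→Chen, Wed afternoon→Novak, Wed evening→Cho, Thu morning→Baptiste.
Loads: Baptiste 2, Cho 2, Ferraro 2, Chen 2, Ibarra 1, Novak 2 — all ≤ 2.

2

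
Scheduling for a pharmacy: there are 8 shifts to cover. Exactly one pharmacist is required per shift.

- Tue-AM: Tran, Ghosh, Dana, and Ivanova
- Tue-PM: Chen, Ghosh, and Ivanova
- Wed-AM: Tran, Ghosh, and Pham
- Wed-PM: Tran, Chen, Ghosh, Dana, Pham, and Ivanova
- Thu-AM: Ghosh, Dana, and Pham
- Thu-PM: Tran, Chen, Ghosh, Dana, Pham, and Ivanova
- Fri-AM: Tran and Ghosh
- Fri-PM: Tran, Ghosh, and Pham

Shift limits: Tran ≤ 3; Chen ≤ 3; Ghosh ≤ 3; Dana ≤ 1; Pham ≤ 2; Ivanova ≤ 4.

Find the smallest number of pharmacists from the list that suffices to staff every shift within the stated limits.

8 slots to fill and no one can take more than 4, so at least ⌈8/4⌉ = 2 pharmacists are needed.
Any 2 pharmacists together have capacity at most 4+3 = 7 < 8 slots, so 2 can never suffice.
Tran, Chen, and Ghosh alone can cover everything: Tue-AM→Tran, Tue-PM→Chen, Wed-AM→Tran, Wed-PM→Chen, Thu-AM→Ghosh, Thu-PM→Chen, Fri-AM→Tran, Fri-PM→Ghosh.

3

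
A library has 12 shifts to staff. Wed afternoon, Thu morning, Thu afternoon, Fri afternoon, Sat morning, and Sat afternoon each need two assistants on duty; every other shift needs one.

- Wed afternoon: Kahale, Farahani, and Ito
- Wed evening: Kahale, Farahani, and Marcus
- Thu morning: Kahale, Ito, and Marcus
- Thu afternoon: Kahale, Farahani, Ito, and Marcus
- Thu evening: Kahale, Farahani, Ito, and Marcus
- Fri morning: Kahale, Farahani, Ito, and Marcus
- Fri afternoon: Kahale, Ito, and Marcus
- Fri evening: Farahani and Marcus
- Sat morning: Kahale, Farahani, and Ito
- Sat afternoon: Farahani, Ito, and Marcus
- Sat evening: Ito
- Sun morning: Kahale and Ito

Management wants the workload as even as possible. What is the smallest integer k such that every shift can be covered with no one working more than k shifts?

5

With 4 assistants and 18 worker-slots to fill, someone must work at least ⌈18/4⌉ = 5 shifts, so k ≥ 5.
k = 5 works: Wed afternoon→Kahale+Farahani, Wed evening→Kahale, Thu morning→Kahale+Ito, Thu afternoon→Farahani+Marcus, Thu evening→Marcus, Fri morning→Marcus, Fri afternoon→Kahale+Ito, Fri evening→Farahani, Sat morning→Farahani+Ito, Sat afternoon→Farahani+Ito, Sat evening→Ito, Sun morning→Kahale.
Loads: Kahale 5, Farahani 5, Ito 5, Marcus 3 — all ≤ 5.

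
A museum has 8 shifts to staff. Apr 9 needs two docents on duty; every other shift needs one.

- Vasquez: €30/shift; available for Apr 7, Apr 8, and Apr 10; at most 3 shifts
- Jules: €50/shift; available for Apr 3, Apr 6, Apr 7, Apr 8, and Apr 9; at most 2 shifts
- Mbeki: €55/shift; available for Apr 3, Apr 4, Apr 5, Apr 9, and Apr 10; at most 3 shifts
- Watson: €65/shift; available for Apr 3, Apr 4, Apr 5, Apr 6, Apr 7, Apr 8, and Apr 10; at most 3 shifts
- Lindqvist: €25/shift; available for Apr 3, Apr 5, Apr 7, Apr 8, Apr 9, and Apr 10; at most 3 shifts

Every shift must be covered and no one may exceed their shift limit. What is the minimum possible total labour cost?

€320

Picking the cheapest available docent for each shift independently would cost €305, but that ignores the shift limits.
An optimal schedule: Apr 3→Lindqvist, Apr 4→Mbeki, Apr 5→Lindqvist, Apr 6→Jules, Apr 7→Vasquez, Apr 8→Vasquez, Apr 9→Lindqvist+Jules, Apr 10→Vasquez.
Total: 25 + 55 + 25 + 50 + 30 + 30 + 25 + 50 + 30 = €320.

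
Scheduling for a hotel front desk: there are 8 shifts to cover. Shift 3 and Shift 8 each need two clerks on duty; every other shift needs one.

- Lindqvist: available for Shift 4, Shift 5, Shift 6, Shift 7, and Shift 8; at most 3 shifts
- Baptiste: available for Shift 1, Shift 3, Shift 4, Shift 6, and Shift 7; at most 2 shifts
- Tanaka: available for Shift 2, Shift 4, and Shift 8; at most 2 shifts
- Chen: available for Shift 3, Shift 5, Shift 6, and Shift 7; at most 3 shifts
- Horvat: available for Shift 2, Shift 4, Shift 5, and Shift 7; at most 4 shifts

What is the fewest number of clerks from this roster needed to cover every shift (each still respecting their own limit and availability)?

4

10 slots to fill and no one can take more than 4, so at least ⌈10/4⌉ = 3 clerks are needed.
Shifts {Shift 3, Shift 8} need 4 slots, but among the clerks available for them (Lindqvist, Baptiste, Tanaka, and Chen) any 3 together supply at most 3. So 3 clerks are not enough.
Lindqvist, Baptiste, Tanaka, and Chen alone can cover everything: Shift 1→Baptiste, Shift 2→Tanaka, Shift 3→Baptiste+Chen, Shift 4→Lindqvist, Shift 5→Lindqvist, Shift 6→Chen, Shift 7→Chen, Shift 8→Lindqvist+Tanaka.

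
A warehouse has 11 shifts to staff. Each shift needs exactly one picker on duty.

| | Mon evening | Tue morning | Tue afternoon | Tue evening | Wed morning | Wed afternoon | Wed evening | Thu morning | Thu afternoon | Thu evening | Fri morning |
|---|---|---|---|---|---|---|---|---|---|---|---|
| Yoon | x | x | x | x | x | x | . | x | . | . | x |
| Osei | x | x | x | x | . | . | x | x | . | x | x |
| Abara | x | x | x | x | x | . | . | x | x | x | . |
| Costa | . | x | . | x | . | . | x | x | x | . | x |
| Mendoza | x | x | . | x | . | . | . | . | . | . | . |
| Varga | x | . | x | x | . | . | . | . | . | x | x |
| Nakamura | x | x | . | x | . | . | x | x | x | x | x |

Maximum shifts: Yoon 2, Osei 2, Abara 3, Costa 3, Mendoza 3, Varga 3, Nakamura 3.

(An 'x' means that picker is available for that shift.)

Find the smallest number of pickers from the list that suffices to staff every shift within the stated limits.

11 slots to fill and no one can take more than 3, so at least ⌈11/3⌉ = 4 pickers are needed.
Yoon, Abara, Costa, and Mendoza alone can cover everything: Mon evening→Mendoza, Tue morning→Mendoza, Tue afternoon→Yoon, Tue evening→Mendoza, Wed morning→Abara, Wed afternoon→Yoon, Wed evening→Costa, Thu morning→Costa, Thu afternoon→Abara, Thu evening→Abara, Fri morning→Costa.

4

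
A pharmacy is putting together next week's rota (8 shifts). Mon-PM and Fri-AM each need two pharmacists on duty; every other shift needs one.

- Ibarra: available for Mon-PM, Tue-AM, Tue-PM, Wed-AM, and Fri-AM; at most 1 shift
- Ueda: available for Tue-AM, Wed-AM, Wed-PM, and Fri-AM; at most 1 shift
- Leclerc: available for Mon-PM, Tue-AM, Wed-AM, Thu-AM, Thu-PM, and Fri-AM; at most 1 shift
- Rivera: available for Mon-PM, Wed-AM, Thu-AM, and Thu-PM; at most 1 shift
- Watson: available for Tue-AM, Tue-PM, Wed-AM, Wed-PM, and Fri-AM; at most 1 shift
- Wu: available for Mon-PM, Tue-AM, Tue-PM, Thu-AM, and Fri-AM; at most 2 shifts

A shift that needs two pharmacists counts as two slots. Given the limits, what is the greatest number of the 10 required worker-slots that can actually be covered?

Total capacity across all pharmacists is 1+1+1+1+1+2 = 7, and 10 slots are needed, so at most 7 can be filled.
An assignment achieving 7: Mon-PM→Wu, Tue-AM→Watson, Tue-PM→Ibarra, Wed-PM→Ueda, Thu-AM→Rivera, Thu-PM→Leclerc, Fri-AM→Wu.
Loads: Ibarra 1/1, Ueda 1/1, Leclerc 1/1, Rivera 1/1, Watson 1/1, Wu 2/2.

7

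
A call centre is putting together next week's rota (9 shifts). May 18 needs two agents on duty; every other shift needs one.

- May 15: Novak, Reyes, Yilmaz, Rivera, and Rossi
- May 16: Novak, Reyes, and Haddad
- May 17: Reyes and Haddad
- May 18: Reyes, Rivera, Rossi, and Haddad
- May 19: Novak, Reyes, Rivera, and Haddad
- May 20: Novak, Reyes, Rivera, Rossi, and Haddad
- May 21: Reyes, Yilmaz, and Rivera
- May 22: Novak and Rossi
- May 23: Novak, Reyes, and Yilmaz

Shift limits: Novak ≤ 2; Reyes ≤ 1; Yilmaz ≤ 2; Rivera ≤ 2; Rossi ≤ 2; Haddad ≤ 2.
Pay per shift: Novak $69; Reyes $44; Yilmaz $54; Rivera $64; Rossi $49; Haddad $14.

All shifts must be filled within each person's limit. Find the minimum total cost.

$475

Picking the cheapest available agent for each shift independently would cost $295, but that ignores the shift limits.
An optimal schedule: May 15→Yilmaz, May 16→Haddad, May 17→Haddad, May 18→Rossi+Rivera, May 19→Rivera, May 20→Novak, May 21→Reyes, May 22→Rossi, May 23→Yilmaz.
Total: 54 + 14 + 14 + 49 + 64 + 64 + 69 + 44 + 49 + 54 = $475.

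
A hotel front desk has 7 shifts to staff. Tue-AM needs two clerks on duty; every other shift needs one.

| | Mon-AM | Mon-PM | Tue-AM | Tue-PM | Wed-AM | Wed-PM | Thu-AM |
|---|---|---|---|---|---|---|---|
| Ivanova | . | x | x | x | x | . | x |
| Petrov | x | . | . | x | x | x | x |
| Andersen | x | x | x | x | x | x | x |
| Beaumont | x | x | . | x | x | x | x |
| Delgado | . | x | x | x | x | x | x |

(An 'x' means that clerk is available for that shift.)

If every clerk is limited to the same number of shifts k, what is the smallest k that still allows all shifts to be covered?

2

With 5 clerks and 8 worker-slots to fill, someone must work at least ⌈8/5⌉ = 2 shifts, so k ≥ 2.
k = 2 works: Mon-AM→Petrov, Mon-PM→Ivanova, Tue-AM→Ivanova+Andersen, Tue-PM→Andersen, Wed-AM→Beaumont, Wed-PM→Petrov, Thu-AM→Beaumont.
Loads: Ivanova 2, Petrov 2, Andersen 2, Beaumont 2, Delgado 0 — all ≤ 2.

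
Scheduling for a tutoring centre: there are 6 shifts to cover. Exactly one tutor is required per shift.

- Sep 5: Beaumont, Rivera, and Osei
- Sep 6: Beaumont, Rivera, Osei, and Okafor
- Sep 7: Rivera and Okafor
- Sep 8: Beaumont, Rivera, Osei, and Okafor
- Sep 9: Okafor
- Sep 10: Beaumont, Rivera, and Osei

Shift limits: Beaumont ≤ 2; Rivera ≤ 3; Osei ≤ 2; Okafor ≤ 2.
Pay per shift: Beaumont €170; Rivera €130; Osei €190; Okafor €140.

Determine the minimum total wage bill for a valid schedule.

Sep 9 can only be covered by Okafor, so that assignment is forced.
Picking the cheapest available tutor for each shift independently would cost €790, but that ignores the shift limits.
An optimal schedule: Sep 5→Rivera, Sep 6→Okafor, Sep 7→Rivera, Sep 8→Beaumont, Sep 9→Okafor, Sep 10→Rivera.
Total: 130 + 140 + 130 + 170 + 140 + 130 = €840.

€840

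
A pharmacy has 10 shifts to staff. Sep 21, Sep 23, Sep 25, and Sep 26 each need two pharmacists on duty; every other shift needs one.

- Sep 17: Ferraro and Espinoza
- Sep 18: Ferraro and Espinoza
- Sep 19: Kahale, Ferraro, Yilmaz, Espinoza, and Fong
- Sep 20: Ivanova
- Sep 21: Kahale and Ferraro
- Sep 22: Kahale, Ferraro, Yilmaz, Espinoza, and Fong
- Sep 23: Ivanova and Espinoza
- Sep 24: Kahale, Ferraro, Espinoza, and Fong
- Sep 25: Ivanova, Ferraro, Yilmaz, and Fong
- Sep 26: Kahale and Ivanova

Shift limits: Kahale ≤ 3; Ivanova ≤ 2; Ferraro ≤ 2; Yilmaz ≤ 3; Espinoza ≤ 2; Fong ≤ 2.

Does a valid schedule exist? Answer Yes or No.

Total capacity is 14 and 14 slots are needed, so capacity alone doesn't rule it out.
Shifts {Sep 20, Sep 23, Sep 26} need 5 worker-slots in total, but the pharmacists available for any of those shifts (Kahale, Ivanova, and Espinoza) can supply at most 4 among them. So no valid schedule exists.

No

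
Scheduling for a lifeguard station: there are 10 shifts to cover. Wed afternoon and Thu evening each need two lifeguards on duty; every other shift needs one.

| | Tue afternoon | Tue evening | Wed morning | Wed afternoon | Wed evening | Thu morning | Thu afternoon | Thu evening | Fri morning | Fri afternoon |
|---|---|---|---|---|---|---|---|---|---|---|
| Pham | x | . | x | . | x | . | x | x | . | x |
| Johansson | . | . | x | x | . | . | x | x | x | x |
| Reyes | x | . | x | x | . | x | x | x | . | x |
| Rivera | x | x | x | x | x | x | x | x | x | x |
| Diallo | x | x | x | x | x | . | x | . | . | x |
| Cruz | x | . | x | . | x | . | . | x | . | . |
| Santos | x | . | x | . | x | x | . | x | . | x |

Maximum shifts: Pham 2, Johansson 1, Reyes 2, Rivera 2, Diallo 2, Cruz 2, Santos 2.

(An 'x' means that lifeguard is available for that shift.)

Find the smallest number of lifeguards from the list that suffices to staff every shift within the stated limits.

6

12 slots to fill and no one can take more than 2, so at least ⌈12/2⌉ = 6 lifeguards are needed.
Pham, Reyes, Rivera, Diallo, Cruz, and Santos alone can cover everything: Tue afternoon→Cruz, Tue evening→Rivera, Wed morning→Santos, Wed afternoon→Reyes+Diallo, Wed evening→Pham, Thu morning→Reyes, Thu afternoon→Pham, Thu evening→Cruz+Santos, Fri morning→Rivera, Fri afternoon→Diallo.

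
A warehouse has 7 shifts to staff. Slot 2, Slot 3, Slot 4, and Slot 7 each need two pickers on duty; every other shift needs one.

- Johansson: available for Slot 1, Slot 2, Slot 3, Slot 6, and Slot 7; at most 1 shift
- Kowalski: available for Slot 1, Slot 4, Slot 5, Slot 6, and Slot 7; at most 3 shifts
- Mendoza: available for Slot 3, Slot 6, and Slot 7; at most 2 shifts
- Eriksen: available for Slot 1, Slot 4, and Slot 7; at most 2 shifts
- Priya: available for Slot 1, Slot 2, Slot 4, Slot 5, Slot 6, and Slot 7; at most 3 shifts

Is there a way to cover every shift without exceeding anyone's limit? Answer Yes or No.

Total capacity is 11 and 11 slots are needed, so capacity alone doesn't rule it out.
Shifts {Slot 2, Slot 3} need 4 worker-slots in total, but the pickers available for any of those shifts (Johansson, Mendoza, and Priya) can supply at most 3 among them. So no valid schedule exists.

No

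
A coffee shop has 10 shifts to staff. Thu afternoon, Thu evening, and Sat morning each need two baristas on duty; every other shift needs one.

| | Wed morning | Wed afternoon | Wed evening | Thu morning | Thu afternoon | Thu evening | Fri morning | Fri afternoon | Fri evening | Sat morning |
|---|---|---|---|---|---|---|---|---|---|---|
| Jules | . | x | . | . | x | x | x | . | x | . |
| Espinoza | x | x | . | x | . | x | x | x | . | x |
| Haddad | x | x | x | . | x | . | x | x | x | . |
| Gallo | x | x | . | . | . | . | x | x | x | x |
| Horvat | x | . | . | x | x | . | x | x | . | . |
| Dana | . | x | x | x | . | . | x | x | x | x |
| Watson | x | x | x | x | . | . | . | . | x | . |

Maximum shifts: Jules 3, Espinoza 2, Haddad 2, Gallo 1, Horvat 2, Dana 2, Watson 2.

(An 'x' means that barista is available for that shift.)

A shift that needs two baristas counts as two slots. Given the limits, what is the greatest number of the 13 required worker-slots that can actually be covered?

Total capacity across all baristas is 3+2+2+1+2+2+2 = 14, and 13 slots are needed, so at most 13 can be filled.
An assignment achieving 13: Wed morning→Horvat, Wed afternoon→Watson, Wed evening→Haddad, Thu morning→Horvat, Thu afternoon→Jules+Haddad, Thu evening→Jules+Espinoza, Fri morning→Dana, Fri afternoon→Dana, Fri evening→Jules, Sat morning→Espinoza+Gallo.
Loads: Jules 3/3, Espinoza 2/2, Haddad 2/2, Gallo 1/1, Horvat 2/2, Dana 2/2, Watson 1/2.

13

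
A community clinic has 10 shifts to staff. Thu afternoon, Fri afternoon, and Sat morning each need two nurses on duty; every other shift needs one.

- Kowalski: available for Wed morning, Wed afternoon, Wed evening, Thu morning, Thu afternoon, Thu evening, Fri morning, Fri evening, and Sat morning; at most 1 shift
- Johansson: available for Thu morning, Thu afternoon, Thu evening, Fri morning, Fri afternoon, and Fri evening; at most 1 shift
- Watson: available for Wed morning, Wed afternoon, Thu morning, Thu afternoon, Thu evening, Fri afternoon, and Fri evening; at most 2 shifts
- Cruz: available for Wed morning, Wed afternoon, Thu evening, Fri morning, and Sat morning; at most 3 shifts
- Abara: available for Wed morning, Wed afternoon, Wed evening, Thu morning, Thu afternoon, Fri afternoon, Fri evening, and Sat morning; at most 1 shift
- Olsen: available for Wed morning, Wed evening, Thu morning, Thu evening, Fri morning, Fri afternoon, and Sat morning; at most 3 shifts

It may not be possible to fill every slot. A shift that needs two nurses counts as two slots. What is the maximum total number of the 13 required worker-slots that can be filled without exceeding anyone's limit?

Total capacity across all nurses is 1+1+2+3+1+3 = 11, and 13 slots are needed, so at most 11 can be filled.
An assignment achieving 11: Wed morning→Cruz, Wed afternoon→Watson, Wed evening→Kowalski, Thu morning→Olsen, Thu afternoon→Johansson+Watson, Fri morning→Cruz, Fri afternoon→Abara+Olsen, Sat morning→Cruz+Olsen.
Loads: Kowalski 1/1, Johansson 1/1, Watson 2/2, Cruz 3/3, Abara 1/1, Olsen 3/3.

11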